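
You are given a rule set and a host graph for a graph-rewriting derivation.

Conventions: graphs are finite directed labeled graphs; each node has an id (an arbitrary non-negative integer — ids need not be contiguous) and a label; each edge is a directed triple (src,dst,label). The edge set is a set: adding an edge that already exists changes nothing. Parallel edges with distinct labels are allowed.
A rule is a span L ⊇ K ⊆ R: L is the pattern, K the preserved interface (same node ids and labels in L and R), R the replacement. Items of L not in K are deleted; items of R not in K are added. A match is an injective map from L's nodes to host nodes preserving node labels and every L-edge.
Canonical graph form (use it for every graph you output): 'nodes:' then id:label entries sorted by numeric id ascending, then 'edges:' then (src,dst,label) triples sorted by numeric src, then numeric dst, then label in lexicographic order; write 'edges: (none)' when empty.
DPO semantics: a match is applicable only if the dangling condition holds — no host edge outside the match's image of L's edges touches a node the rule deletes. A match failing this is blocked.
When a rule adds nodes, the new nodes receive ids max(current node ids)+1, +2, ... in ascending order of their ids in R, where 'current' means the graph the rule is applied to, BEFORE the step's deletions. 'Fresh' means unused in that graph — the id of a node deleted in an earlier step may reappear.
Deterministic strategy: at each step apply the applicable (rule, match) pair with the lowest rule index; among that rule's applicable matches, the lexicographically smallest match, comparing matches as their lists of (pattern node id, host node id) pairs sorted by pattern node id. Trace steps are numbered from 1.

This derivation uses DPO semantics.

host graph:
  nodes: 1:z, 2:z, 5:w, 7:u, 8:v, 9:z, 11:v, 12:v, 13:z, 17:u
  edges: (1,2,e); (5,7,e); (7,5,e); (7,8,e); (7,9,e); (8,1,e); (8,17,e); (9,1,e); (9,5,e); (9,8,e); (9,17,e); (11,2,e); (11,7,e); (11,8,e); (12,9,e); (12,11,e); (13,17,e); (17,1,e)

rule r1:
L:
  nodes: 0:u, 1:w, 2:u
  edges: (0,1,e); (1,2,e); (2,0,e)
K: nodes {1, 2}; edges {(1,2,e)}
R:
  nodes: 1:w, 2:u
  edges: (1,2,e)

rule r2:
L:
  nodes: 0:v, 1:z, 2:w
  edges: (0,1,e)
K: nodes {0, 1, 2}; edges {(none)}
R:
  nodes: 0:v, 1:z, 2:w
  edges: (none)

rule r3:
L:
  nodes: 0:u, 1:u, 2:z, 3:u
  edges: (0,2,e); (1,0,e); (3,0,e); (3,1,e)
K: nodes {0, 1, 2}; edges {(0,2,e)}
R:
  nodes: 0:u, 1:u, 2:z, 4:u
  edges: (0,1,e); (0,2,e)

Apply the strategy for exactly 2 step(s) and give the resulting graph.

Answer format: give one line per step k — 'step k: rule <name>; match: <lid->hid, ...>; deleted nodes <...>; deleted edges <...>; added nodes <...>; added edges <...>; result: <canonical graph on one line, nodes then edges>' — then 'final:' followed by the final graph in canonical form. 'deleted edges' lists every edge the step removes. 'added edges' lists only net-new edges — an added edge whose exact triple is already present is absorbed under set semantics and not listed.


step 1: rule r2; match: 0->8, 1->1, 2->5; deleted nodes (none); deleted edges (8,1,e); added nodes (none); added edges (none); result: nodes: 1:z, 2:z, 5:w, 7:u, 8:v, 9:z, 11:v, 12:v, 13:z, 17:u edges: (1,2,e); (5,7,e); (7,5,e); (7,8,e); (7,9,e); (8,17,e); (9,1,e); (9,5,e); (9,8,e); (9,17,e); (11,2,e); (11,7,e); (11,8,e); (12,9,e); (12,11,e); (13,17,e); (17,1,e)
step 2: rule r2; match: 0->11, 1->2, 2->5; deleted nodes (none); deleted edges (11,2,e); added nodes (none); added edges (none); result: nodes: 1:z, 2:z, 5:w, 7:u, 8:v, 9:z, 11:v, 12:v, 13:z, 17:u edges: (1,2,e); (5,7,e); (7,5,e); (7,8,e); (7,9,e); (8,17,e); (9,1,e); (9,5,e); (9,8,e); (9,17,e); (11,7,e); (11,8,e); (12,9,e); (12,11,e); (13,17,e); (17,1,e)
final:
nodes: 1:z, 2:z, 5:w, 7:u, 8:v, 9:z, 11:v, 12:v, 13:z, 17:u
edges: (1,2,e); (5,7,e); (7,5,e); (7,8,e); (7,9,e); (8,17,e); (9,1,e); (9,5,e); (9,8,e); (9,17,e); (11,7,e); (11,8,e); (12,9,e); (12,11,e); (13,17,e); (17,1,e)


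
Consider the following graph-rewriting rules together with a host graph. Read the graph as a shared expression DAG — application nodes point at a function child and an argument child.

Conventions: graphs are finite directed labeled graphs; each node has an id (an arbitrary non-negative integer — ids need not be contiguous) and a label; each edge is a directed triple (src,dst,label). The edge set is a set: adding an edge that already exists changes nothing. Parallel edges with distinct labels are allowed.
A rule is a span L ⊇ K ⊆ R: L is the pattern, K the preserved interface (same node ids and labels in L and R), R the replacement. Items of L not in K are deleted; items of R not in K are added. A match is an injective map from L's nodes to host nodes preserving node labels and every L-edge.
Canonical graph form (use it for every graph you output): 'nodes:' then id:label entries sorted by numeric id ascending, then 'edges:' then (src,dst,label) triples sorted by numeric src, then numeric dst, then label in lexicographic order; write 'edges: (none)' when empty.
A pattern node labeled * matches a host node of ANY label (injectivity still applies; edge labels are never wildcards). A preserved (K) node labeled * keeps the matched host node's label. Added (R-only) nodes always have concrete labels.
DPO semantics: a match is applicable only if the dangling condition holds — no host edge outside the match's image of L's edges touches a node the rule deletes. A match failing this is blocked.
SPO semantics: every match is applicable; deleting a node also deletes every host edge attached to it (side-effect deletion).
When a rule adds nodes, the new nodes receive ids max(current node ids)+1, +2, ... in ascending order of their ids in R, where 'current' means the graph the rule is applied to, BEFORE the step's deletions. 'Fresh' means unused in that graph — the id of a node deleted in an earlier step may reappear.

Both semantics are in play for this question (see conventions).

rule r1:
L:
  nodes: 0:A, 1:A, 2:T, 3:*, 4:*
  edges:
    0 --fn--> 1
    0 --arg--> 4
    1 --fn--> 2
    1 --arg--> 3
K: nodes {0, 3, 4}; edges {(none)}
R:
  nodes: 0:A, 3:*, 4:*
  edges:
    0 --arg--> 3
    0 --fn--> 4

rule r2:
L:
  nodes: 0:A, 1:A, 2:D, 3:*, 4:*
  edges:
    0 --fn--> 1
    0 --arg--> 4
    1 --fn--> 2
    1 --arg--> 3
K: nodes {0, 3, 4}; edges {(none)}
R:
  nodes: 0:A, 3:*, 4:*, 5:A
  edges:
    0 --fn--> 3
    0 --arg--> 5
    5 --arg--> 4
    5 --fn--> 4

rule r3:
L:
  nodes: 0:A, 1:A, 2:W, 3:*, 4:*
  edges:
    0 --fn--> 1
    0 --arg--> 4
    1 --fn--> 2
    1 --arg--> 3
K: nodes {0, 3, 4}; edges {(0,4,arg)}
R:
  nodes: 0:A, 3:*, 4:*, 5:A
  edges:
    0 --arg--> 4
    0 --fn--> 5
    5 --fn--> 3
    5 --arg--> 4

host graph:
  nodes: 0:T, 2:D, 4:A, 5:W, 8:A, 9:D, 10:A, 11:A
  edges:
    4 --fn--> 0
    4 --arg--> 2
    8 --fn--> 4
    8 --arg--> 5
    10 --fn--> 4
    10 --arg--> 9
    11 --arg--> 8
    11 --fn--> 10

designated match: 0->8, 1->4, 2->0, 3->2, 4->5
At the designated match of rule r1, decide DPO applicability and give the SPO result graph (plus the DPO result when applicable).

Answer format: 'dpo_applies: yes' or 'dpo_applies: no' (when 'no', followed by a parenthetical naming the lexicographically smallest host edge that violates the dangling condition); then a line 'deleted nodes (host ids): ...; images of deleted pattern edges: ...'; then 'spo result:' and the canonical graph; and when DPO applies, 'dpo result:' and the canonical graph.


dpo_applies: no
(the rule deletes node 4, which keeps host edge (10,4,fn) outside the match image — the dangling condition fails, DPO blocks; SPO proceeds and side-deletes such edges)
deleted nodes (host ids): 0, 4; images of deleted pattern edges: (4,0,fn); (4,2,arg); (8,4,fn); (8,5,arg)
spo result:
nodes: 2:D, 5:W, 8:A, 9:D, 10:A, 11:A
edges: (8,2,arg); (8,5,fn); (10,9,arg); (11,8,arg); (11,10,fn)


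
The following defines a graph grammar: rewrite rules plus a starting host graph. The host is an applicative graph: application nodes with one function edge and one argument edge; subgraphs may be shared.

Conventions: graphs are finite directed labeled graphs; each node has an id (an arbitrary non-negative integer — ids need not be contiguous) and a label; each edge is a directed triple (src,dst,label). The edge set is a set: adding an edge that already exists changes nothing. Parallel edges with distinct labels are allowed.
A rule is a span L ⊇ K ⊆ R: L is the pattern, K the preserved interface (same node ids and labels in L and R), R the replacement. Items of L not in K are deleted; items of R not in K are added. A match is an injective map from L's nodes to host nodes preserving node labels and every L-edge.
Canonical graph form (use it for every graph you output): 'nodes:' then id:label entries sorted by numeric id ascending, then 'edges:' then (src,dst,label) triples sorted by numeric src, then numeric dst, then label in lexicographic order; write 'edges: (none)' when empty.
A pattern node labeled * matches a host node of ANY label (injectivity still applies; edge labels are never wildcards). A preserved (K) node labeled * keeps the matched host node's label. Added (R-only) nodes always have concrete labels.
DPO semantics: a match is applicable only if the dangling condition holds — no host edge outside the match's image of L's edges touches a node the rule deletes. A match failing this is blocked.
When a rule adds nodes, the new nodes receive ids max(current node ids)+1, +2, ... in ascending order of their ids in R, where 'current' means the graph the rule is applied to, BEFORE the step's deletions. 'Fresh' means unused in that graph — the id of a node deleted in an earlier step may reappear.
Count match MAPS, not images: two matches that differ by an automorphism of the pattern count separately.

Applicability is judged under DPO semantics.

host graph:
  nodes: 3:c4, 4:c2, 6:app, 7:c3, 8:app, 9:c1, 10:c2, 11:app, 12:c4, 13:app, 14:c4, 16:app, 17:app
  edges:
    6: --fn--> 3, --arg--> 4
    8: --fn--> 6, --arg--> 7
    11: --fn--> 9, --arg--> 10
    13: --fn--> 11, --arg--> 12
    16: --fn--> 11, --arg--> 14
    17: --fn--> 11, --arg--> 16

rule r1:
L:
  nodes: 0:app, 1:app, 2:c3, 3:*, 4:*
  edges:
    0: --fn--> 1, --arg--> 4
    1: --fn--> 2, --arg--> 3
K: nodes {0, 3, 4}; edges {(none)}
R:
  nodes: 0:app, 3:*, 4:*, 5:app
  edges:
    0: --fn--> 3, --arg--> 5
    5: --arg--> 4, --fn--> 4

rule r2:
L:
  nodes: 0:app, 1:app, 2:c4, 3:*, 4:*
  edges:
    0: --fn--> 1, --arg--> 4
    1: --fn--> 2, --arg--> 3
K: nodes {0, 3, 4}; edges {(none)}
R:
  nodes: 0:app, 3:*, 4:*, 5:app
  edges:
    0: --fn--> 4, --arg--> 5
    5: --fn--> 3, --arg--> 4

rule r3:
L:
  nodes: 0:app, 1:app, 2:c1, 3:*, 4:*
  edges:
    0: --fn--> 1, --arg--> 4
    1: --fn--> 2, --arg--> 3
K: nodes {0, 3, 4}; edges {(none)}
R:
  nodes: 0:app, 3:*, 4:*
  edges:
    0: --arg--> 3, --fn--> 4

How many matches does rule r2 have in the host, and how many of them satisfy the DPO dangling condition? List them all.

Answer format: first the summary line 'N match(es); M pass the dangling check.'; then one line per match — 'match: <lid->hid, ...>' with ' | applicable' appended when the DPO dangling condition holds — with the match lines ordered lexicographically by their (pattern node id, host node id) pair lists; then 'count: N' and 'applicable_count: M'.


1 match(es); 1 pass the dangling check.
match: 0->8, 1->6, 2->3, 3->4, 4->7 | applicable
count: 1
applicable_count: 1


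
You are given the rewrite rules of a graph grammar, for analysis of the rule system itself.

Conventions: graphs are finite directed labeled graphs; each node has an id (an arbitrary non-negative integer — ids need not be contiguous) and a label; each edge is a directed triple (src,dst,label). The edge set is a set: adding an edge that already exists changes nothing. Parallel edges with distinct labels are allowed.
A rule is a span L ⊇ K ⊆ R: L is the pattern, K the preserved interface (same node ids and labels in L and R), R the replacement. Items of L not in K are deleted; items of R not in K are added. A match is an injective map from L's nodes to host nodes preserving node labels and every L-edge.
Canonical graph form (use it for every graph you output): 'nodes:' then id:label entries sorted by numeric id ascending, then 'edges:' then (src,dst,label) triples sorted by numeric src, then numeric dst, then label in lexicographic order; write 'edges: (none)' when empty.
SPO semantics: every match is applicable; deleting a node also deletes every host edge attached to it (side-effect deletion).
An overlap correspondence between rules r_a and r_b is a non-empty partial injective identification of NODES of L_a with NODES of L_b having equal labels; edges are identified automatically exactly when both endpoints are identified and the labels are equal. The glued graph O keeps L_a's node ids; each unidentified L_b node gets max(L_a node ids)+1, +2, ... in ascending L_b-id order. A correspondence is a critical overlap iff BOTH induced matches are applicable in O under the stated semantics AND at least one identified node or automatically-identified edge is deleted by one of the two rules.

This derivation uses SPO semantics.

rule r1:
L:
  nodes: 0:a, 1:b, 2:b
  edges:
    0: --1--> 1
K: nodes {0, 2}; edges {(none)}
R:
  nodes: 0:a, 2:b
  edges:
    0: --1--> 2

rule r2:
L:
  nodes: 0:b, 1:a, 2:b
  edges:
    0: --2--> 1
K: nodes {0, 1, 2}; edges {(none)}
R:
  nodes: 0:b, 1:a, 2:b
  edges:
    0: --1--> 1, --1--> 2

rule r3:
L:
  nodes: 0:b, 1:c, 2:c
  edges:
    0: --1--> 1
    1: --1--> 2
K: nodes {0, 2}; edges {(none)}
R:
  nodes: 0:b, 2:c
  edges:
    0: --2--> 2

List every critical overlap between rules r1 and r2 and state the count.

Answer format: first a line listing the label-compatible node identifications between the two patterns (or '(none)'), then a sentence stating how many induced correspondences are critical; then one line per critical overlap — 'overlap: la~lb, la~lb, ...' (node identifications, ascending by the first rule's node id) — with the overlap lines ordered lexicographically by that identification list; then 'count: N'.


label-compatible node identifications between L(r1) and L(r2): 0~1, 1~0, 1~2, 2~0, 2~2
8 of the induced correspondences are critical overlaps of r1 and r2.
overlap: 0~1, 1~0
overlap: 0~1, 1~0, 2~2
overlap: 0~1, 1~2
overlap: 0~1, 1~2, 2~0
overlap: 1~0
overlap: 1~0, 2~2
overlap: 1~2
overlap: 1~2, 2~0
count: 8


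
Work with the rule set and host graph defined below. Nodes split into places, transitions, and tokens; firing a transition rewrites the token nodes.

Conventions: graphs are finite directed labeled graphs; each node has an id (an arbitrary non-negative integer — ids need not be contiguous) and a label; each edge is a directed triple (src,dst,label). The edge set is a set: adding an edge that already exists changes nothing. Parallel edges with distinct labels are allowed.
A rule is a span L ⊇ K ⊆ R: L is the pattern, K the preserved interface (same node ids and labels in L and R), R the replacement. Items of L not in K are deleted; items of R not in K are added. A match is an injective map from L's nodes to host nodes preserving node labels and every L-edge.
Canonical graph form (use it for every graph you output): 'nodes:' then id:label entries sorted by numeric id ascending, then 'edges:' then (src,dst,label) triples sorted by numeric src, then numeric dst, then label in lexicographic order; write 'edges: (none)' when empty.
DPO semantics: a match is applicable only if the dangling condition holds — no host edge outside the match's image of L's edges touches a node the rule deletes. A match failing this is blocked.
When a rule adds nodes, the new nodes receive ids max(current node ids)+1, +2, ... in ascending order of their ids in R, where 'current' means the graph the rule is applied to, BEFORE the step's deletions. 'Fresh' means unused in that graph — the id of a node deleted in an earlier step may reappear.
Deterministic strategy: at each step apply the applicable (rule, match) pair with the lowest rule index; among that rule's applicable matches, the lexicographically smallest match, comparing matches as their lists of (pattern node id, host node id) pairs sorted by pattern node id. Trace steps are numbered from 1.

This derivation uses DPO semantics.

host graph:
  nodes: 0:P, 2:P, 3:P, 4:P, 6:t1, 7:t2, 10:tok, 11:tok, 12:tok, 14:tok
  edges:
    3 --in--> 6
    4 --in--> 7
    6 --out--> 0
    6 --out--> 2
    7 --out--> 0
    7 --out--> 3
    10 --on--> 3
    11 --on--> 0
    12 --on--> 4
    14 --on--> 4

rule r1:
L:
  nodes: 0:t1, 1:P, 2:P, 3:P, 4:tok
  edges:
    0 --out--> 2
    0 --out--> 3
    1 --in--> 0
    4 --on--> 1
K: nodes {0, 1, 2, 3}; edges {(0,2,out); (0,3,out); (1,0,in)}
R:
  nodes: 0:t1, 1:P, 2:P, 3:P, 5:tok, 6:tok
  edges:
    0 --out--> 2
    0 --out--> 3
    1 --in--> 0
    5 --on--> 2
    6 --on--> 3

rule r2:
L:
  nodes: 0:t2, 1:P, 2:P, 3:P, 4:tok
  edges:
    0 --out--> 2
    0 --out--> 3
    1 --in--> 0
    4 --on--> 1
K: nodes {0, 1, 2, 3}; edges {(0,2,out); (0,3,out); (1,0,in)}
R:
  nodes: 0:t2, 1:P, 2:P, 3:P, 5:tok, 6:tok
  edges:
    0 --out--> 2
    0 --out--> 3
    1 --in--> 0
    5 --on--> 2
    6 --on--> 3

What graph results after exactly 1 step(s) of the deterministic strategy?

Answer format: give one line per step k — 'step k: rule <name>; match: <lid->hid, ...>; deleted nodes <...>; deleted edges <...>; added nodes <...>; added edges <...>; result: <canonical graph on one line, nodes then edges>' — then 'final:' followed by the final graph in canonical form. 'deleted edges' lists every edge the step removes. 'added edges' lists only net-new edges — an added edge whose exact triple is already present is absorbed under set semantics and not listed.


step 1: rule r1; match: 0->6, 1->3, 2->0, 3->2, 4->10; deleted nodes 10; deleted edges (10,3,on); added nodes 15, 16; added edges (15,0,on); (16,2,on); result: nodes: 0:P, 2:P, 3:P, 4:P, 6:t1, 7:t2, 11:tok, 12:tok, 14:tok, 15:tok, 16:tok edges: (3,6,in); (4,7,in); (6,0,out); (6,2,out); (7,0,out); (7,3,out); (11,0,on); (12,4,on); (14,4,on); (15,0,on); (16,2,on)
final:
nodes: 0:P, 2:P, 3:P, 4:P, 6:t1, 7:t2, 11:tok, 12:tok, 14:tok, 15:tok, 16:tok
edges: (3,6,in); (4,7,in); (6,0,out); (6,2,out); (7,0,out); (7,3,out); (11,0,on); (12,4,on); (14,4,on); (15,0,on); (16,2,on)


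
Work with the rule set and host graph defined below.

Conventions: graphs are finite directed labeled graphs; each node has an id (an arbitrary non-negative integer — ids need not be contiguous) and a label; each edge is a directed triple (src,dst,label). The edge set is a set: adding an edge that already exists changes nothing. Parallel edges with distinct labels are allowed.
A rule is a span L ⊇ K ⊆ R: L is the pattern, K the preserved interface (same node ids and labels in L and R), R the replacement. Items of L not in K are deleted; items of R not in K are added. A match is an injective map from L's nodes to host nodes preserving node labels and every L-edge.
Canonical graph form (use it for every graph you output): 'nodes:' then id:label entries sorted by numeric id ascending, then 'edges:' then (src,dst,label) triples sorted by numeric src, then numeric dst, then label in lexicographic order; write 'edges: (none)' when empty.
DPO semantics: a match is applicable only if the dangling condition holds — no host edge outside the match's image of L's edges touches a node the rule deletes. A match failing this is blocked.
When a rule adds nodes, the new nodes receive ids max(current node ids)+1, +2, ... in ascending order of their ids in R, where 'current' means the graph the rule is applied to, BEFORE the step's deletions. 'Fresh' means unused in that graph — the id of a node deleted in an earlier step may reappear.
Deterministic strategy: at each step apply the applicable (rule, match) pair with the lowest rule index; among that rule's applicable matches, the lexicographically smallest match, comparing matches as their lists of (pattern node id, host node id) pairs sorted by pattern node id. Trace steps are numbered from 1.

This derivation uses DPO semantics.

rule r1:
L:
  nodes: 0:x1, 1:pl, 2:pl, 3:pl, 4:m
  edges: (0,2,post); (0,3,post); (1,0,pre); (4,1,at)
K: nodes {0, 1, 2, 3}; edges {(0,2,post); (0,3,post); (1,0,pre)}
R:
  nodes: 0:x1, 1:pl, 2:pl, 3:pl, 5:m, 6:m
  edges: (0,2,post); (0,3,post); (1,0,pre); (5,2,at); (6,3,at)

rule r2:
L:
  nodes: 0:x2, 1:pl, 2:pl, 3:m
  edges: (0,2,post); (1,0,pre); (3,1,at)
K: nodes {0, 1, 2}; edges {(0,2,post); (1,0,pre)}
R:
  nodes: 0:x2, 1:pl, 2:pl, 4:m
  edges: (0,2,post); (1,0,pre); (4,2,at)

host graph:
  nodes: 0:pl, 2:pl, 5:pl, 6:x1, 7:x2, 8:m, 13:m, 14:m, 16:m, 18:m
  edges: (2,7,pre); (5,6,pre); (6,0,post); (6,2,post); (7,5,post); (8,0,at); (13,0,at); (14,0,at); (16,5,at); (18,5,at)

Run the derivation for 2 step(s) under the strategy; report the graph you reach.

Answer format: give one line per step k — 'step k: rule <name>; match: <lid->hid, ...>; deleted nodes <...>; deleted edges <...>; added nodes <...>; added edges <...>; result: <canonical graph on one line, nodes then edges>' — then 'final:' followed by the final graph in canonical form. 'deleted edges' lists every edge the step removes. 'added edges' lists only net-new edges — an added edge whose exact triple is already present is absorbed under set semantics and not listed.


step 1: rule r1; match: 0->6, 1->5, 2->0, 3->2, 4->16; deleted nodes 16; deleted edges (16,5,at); added nodes 19, 20; added edges (19,0,at); (20,2,at); result: nodes: 0:pl, 2:pl, 5:pl, 6:x1, 7:x2, 8:m, 13:m, 14:m, 18:m, 19:m, 20:m edges: (2,7,pre); (5,6,pre); (6,0,post); (6,2,post); (7,5,post); (8,0,at); (13,0,at); (14,0,at); (18,5,at); (19,0,at); (20,2,at)
step 2: rule r1; match: 0->6, 1->5, 2->0, 3->2, 4->18; deleted nodes 18; deleted edges (18,5,at); added nodes 21, 22; added edges (21,0,at); (22,2,at); result: nodes: 0:pl, 2:pl, 5:pl, 6:x1, 7:x2, 8:m, 13:m, 14:m, 19:m, 20:m, 21:m, 22:m edges: (2,7,pre); (5,6,pre); (6,0,post); (6,2,post); (7,5,post); (8,0,at); (13,0,at); (14,0,at); (19,0,at); (20,2,at); (21,0,at); (22,2,at)
final:
nodes: 0:pl, 2:pl, 5:pl, 6:x1, 7:x2, 8:m, 13:m, 14:m, 19:m, 20:m, 21:m, 22:m
edges: (2,7,pre); (5,6,pre); (6,0,post); (6,2,post); (7,5,post); (8,0,at); (13,0,at); (14,0,at); (19,0,at); (20,2,at); (21,0,at); (22,2,at)


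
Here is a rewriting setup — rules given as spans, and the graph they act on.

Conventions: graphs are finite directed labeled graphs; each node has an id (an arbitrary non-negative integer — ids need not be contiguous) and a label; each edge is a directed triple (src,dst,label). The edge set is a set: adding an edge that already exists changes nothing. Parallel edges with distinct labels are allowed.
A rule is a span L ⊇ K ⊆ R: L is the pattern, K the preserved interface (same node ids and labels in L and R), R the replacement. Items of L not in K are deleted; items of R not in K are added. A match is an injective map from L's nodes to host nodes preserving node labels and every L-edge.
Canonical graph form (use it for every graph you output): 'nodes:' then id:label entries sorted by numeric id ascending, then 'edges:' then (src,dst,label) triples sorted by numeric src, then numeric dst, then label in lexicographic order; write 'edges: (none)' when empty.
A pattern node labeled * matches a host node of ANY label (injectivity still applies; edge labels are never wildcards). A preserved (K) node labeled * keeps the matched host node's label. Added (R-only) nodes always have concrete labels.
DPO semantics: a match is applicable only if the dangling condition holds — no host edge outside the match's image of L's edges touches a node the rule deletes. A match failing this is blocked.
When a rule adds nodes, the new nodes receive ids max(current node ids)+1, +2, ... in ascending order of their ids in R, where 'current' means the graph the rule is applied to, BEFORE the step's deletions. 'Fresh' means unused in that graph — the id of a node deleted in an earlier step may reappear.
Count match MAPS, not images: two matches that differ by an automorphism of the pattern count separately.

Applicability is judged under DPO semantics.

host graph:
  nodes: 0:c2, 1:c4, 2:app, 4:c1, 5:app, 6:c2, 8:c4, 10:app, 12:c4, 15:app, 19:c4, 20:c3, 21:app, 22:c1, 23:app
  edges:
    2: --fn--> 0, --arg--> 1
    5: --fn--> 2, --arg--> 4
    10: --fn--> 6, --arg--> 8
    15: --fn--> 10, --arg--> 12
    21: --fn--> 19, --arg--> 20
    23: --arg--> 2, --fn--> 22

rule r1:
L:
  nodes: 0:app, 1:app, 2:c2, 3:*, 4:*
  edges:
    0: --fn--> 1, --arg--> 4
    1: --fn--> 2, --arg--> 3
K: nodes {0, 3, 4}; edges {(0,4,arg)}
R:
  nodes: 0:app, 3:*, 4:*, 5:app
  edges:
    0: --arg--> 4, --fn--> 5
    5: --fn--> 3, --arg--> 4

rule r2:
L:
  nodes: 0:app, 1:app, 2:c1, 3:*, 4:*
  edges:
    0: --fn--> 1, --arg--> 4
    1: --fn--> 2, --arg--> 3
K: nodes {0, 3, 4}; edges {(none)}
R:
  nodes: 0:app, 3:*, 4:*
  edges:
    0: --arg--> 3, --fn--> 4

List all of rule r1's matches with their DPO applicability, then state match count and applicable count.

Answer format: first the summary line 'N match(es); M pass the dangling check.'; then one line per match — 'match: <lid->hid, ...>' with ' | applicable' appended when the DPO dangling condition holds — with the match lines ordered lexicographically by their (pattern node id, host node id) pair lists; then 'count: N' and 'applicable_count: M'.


2 match(es); 1 pass the dangling check.
match: 0->5, 1->2, 2->0, 3->1, 4->4
match: 0->15, 1->10, 2->6, 3->8, 4->12 | applicable
count: 2
applicable_count: 1


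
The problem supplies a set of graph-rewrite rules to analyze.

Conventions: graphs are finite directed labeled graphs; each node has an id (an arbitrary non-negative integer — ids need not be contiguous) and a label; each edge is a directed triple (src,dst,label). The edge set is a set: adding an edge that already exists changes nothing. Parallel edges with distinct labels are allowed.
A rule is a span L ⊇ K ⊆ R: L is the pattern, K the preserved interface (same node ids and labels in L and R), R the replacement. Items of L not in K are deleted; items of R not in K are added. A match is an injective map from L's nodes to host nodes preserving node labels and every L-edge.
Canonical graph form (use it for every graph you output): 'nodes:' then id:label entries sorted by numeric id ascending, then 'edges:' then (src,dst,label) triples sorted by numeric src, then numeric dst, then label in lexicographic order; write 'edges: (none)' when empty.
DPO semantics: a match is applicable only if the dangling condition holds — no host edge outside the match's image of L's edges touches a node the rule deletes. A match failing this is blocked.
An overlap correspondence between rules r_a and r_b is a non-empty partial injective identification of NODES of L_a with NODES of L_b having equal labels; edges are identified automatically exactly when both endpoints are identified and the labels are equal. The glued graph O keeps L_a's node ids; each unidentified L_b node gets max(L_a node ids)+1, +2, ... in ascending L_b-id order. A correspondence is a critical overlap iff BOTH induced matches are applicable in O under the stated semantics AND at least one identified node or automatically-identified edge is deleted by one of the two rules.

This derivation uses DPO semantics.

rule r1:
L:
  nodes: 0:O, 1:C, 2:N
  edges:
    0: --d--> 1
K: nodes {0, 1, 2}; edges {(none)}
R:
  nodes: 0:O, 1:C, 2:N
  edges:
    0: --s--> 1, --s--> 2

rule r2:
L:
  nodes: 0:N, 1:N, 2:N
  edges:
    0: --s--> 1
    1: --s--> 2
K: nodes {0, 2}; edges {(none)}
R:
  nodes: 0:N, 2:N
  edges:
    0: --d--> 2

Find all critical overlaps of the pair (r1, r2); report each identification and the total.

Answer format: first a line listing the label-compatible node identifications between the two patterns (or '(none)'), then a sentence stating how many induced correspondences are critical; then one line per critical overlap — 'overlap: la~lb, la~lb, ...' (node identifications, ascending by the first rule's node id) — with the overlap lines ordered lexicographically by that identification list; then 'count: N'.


label-compatible node identifications between L(r1) and L(r2): 2~0, 2~1, 2~2
1 of the induced correspondences is a critical overlap of r1 and r2.
overlap: 2~1
count: 1


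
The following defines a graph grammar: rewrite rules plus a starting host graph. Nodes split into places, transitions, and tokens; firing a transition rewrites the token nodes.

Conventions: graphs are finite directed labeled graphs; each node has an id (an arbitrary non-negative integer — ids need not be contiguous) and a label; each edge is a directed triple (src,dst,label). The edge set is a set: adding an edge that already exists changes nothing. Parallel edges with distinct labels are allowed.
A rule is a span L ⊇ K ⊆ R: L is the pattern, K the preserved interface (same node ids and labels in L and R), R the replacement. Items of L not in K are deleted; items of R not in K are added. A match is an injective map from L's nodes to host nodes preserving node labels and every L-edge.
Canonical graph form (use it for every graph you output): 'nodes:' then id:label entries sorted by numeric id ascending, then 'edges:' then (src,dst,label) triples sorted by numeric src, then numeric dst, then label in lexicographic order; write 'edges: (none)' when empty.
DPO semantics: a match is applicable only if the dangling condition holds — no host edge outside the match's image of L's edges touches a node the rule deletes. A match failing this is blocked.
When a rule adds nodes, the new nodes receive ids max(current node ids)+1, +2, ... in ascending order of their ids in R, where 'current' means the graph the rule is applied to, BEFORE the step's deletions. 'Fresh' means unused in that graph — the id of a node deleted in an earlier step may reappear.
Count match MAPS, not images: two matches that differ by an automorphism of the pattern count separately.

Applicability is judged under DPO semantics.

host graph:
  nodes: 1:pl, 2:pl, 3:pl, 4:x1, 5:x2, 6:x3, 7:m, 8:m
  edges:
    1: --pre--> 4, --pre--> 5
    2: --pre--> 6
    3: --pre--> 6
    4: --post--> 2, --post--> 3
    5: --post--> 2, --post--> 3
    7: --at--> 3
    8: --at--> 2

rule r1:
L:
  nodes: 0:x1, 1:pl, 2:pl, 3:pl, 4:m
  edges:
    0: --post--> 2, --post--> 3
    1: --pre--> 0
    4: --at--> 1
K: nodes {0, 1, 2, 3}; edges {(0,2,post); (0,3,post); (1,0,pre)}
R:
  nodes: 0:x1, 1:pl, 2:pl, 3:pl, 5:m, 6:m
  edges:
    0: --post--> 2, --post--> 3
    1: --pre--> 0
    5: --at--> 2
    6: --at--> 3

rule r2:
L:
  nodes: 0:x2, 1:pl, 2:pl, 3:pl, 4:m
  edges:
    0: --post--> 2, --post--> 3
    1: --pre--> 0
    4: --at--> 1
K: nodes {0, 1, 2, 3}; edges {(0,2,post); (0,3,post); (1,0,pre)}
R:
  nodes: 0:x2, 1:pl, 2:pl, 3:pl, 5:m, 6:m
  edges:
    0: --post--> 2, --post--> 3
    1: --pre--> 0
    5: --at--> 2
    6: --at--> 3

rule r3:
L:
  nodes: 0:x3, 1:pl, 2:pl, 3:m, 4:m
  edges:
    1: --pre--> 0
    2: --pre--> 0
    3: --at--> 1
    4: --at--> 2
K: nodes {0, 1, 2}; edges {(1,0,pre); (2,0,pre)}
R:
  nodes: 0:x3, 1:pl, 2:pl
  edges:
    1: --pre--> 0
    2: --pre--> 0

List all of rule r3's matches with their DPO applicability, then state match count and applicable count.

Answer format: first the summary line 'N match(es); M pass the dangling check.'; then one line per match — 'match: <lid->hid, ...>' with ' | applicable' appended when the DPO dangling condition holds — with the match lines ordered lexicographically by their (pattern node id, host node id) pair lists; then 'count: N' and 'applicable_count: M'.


2 match(es); 2 pass the dangling check.
match: 0->6, 1->2, 2->3, 3->8, 4->7 | applicable
match: 0->6, 1->3, 2->2, 3->7, 4->8 | applicable
count: 2
applicable_count: 2


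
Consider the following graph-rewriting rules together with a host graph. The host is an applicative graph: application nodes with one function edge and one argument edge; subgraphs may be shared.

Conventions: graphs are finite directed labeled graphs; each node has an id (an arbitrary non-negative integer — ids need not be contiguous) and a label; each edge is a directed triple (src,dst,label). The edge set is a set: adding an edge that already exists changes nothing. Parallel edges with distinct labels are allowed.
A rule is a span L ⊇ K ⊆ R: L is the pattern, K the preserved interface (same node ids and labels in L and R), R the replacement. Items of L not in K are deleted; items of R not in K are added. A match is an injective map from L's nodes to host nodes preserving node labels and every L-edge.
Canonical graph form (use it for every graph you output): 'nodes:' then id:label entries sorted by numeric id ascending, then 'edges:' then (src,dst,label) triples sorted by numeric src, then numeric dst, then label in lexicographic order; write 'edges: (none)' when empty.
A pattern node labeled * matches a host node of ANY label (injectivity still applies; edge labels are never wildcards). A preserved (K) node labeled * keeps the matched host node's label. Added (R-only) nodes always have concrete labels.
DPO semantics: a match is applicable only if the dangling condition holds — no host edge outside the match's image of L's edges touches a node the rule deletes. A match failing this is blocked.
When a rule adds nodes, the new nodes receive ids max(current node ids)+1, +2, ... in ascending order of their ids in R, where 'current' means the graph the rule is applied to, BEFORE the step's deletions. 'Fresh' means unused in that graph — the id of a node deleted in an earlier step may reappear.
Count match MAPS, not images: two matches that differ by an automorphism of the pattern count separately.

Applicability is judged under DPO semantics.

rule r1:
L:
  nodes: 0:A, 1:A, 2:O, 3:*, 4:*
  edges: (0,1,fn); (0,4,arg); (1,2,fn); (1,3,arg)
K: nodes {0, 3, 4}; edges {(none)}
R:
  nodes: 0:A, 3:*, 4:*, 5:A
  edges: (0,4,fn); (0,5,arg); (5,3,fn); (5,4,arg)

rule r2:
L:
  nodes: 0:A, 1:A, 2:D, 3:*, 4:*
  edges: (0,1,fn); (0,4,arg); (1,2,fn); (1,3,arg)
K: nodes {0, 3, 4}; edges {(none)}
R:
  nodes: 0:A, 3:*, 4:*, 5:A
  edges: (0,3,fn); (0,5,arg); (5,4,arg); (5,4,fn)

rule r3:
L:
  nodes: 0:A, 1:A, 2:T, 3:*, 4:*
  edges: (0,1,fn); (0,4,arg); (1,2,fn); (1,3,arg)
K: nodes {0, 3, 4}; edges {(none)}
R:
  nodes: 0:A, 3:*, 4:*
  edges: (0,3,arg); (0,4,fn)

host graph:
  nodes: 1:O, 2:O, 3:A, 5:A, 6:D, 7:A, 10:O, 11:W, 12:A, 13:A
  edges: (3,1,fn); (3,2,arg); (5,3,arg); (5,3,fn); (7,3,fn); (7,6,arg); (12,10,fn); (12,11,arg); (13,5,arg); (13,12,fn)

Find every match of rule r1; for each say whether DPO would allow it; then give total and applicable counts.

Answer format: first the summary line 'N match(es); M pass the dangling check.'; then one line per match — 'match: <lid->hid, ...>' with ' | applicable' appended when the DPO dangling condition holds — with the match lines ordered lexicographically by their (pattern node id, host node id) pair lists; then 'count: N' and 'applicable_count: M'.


2 match(es); 1 pass the dangling check.
match: 0->7, 1->3, 2->1, 3->2, 4->6
match: 0->13, 1->12, 2->10, 3->11, 4->5 | applicable
count: 2
applicable_count: 1


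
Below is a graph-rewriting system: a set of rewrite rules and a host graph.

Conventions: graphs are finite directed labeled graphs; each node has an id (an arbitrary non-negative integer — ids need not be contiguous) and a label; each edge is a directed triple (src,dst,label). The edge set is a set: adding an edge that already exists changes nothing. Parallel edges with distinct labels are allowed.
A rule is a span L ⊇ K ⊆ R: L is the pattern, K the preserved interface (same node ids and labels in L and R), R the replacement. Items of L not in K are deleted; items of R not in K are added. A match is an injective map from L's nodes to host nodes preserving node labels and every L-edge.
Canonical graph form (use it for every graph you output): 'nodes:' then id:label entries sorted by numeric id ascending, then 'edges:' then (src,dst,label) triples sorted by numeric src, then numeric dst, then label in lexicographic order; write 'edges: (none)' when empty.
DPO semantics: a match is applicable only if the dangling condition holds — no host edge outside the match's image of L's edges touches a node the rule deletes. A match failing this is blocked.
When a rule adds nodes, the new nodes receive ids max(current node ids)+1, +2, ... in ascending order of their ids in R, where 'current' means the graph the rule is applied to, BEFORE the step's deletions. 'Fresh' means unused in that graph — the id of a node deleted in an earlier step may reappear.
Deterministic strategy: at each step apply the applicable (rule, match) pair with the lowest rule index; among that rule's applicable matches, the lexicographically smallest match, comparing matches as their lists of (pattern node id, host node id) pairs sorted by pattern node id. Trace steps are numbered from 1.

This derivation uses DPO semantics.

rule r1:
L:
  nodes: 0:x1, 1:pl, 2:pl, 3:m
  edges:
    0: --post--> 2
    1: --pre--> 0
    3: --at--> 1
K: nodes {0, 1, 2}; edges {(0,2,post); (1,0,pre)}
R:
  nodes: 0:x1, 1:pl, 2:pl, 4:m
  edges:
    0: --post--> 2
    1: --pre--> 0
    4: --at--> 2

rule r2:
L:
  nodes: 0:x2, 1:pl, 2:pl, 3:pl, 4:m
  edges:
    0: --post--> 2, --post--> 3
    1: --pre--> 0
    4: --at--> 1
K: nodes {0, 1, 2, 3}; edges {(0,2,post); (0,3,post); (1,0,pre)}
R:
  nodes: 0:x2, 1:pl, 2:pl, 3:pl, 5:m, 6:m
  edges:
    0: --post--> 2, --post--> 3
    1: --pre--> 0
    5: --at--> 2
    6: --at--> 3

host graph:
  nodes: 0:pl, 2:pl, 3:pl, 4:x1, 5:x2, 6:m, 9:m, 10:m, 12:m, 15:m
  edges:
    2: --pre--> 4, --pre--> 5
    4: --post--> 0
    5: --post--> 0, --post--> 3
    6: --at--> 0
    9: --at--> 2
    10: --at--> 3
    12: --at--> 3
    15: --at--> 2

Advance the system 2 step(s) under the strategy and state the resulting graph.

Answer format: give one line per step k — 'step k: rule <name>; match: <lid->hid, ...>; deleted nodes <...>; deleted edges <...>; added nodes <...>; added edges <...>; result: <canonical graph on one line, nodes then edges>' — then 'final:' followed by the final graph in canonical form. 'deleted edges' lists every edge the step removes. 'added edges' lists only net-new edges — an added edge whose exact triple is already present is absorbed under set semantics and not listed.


step 1: rule r1; match: 0->4, 1->2, 2->0, 3->9; deleted nodes 9; deleted edges (9,2,at); added nodes 16; added edges (16,0,at); result: nodes: 0:pl, 2:pl, 3:pl, 4:x1, 5:x2, 6:m, 10:m, 12:m, 15:m, 16:m edges: (2,4,pre); (2,5,pre); (4,0,post); (5,0,post); (5,3,post); (6,0,at); (10,3,at); (12,3,at); (15,2,at); (16,0,at)
step 2: rule r1; match: 0->4, 1->2, 2->0, 3->15; deleted nodes 15; deleted edges (15,2,at); added nodes 17; added edges (17,0,at); result: nodes: 0:pl, 2:pl, 3:pl, 4:x1, 5:x2, 6:m, 10:m, 12:m, 16:m, 17:m edges: (2,4,pre); (2,5,pre); (4,0,post); (5,0,post); (5,3,post); (6,0,at); (10,3,at); (12,3,at); (16,0,at); (17,0,at)
final:
nodes: 0:pl, 2:pl, 3:pl, 4:x1, 5:x2, 6:m, 10:m, 12:m, 16:m, 17:m
edges: (2,4,pre); (2,5,pre); (4,0,post); (5,0,post); (5,3,post); (6,0,at); (10,3,at); (12,3,at); (16,0,at); (17,0,at)


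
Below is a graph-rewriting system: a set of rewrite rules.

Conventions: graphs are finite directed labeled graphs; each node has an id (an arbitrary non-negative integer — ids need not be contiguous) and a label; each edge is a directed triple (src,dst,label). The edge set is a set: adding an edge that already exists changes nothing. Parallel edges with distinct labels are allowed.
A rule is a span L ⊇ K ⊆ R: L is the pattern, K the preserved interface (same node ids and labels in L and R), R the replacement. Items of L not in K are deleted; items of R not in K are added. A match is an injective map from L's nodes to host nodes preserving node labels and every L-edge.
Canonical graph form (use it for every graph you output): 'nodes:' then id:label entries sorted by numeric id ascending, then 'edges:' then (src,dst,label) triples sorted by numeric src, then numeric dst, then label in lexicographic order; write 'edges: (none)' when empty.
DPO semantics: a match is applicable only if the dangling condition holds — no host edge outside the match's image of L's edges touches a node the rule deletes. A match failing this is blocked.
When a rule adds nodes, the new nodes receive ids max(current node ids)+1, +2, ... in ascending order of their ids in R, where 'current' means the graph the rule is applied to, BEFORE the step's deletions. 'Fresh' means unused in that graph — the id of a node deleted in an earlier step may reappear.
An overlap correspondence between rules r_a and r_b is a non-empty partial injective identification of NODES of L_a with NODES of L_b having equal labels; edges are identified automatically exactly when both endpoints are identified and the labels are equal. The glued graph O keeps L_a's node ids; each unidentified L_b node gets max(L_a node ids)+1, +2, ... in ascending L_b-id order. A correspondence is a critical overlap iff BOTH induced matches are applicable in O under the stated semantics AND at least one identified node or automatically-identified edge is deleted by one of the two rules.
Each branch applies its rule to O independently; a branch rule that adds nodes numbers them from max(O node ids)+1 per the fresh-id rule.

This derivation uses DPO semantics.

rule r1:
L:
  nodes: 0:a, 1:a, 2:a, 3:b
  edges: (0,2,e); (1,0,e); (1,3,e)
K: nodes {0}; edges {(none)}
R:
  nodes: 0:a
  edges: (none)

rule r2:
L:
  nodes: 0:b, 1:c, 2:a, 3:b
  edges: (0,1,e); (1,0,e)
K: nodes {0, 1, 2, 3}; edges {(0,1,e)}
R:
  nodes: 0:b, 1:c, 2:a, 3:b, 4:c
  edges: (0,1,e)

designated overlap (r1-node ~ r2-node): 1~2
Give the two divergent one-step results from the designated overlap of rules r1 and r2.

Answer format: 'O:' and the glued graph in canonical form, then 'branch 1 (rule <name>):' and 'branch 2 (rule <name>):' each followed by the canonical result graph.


O:
nodes: 0:a, 1:a, 2:a, 3:b, 4:b, 5:c, 6:b
edges: (0,2,e); (1,0,e); (1,3,e); (4,5,e); (5,4,e)
branch 1 (rule r1):
nodes: 0:a, 4:b, 5:c, 6:b
edges: (4,5,e); (5,4,e)
branch 2 (rule r2):
nodes: 0:a, 1:a, 2:a, 3:b, 4:b, 5:c, 6:b, 7:c
edges: (0,2,e); (1,0,e); (1,3,e); (4,5,e)
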